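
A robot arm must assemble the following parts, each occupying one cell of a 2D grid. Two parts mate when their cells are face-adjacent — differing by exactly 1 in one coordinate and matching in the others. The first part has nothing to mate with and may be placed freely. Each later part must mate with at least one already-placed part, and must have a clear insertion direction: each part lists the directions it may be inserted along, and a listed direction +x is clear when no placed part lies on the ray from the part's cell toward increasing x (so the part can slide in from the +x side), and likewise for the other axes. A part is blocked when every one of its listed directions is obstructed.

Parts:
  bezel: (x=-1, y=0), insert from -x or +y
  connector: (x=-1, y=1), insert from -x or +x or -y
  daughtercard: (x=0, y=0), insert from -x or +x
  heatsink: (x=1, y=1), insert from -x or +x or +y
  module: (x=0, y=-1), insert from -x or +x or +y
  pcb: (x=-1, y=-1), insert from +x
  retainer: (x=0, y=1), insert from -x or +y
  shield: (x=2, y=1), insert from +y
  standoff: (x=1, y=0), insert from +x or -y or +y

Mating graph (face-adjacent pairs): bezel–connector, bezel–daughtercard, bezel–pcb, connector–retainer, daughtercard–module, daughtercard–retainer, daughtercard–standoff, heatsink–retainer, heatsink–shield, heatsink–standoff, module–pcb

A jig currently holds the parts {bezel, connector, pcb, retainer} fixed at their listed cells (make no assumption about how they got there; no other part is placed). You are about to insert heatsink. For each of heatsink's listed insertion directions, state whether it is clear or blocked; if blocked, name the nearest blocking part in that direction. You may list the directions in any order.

-x: nearest on ray is retainer@(0, 1) ⇒ blocked
+x: ray from heatsink(1, 1) has no placed part ⇒ clear
+y: ray from heatsink(1, 1) has no placed part ⇒ clear

+x: clear; +y: clear; -x: blocked by retainer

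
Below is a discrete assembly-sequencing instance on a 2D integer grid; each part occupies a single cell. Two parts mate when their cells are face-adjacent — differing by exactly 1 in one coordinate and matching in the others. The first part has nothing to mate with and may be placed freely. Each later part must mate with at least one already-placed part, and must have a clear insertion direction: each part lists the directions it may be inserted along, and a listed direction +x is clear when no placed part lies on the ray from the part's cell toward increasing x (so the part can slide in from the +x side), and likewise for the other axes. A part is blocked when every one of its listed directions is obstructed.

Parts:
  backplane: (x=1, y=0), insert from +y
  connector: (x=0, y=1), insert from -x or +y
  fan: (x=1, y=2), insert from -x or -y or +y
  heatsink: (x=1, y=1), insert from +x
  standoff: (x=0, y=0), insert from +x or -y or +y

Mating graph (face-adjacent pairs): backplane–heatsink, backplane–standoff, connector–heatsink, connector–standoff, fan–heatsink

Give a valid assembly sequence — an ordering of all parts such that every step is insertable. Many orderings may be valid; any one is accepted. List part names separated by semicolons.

1. connector@(0, 1) [-x clear] — {connector}
2. standoff@(0, 0) [+x clear] — {connector, standoff}
3. backplane@(1, 0) [+y clear] — {backplane, connector, standoff}
4. heatsink@(1, 1) [+x clear] — {backplane, connector, heatsink, standoff}
5. fan@(1, 2) [-x clear] — {backplane, connector, fan, heatsink, standoff}

connector; standoff; backplane; heatsink; fan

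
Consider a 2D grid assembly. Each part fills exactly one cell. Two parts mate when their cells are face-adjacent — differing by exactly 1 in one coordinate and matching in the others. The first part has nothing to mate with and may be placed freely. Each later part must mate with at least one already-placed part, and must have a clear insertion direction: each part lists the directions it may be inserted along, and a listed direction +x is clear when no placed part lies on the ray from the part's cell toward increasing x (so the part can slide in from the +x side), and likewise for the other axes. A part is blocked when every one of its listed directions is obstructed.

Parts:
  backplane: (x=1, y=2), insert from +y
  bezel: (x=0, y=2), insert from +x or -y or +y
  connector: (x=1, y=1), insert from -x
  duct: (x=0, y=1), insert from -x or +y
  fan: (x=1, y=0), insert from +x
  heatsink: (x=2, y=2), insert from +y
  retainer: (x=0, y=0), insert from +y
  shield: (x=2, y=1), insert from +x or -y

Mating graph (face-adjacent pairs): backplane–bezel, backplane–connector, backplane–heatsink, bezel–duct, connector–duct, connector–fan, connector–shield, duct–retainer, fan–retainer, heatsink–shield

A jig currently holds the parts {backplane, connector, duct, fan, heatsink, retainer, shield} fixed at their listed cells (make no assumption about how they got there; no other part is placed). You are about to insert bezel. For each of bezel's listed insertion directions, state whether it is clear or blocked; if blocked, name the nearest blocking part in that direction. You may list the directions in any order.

+x: nearest on ray is backplane@(1, 2) ⇒ blocked
-y: nearest on ray is duct@(0, 1) ⇒ blocked
+y: ray from bezel(0, 2) has no placed part ⇒ clear

+x: blocked by backplane; +y: clear; -y: blocked by duct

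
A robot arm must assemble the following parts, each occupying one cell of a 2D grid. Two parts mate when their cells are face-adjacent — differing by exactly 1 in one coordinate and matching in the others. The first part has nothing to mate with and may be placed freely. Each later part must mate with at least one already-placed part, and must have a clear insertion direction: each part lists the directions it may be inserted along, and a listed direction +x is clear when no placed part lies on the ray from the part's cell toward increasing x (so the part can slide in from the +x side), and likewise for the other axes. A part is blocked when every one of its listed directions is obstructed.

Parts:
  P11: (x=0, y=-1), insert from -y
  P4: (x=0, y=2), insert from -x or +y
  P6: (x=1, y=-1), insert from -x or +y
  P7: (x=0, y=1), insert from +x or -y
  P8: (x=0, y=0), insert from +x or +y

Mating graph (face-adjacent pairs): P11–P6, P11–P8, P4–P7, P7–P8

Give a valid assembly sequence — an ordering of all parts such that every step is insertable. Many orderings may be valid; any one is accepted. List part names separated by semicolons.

P6; P11; P8; P7; P4

1. P6@(1, -1) [-x clear] — {P6}
2. P11@(0, -1) [-y clear] — {P11, P6}
3. P8@(0, 0) [+x clear] — {P11, P6, P8}
4. P7@(0, 1) [+x clear] — {P11, P6, P7, P8}
5. P4@(0, 2) [-x clear] — {P11, P4, P6, P7, P8}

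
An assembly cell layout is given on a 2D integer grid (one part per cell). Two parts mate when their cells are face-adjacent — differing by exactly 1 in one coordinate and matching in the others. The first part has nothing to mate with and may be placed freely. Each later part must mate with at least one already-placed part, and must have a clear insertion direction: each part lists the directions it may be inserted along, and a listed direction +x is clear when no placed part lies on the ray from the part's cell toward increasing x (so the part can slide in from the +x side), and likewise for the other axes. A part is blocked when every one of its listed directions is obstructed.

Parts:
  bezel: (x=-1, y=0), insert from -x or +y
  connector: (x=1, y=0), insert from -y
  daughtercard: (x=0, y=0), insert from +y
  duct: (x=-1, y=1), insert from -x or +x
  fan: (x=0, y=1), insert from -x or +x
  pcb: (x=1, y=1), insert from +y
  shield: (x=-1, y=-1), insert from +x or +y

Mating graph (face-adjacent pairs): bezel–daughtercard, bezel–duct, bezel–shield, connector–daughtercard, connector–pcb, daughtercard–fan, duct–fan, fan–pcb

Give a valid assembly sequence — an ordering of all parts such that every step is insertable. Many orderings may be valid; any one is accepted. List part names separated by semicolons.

1. duct@(-1, 1) [-x clear] — {duct}
2. bezel@(-1, 0) [-x clear] — {bezel, duct}
3. daughtercard@(0, 0) [+y clear] — {bezel, daughtercard, duct}
4. shield@(-1, -1) [+x clear] — {bezel, daughtercard, duct, shield}
5. connector@(1, 0) [-y clear] — {bezel, connector, daughtercard, duct, shield}
6. fan@(0, 1) [+x clear] — {bezel, connector, daughtercard, duct, fan, shield}
7. pcb@(1, 1) [+y clear] — {bezel, connector, daughtercard, duct, fan, pcb, shield}

duct; bezel; daughtercard; shield; connector; fan; pcb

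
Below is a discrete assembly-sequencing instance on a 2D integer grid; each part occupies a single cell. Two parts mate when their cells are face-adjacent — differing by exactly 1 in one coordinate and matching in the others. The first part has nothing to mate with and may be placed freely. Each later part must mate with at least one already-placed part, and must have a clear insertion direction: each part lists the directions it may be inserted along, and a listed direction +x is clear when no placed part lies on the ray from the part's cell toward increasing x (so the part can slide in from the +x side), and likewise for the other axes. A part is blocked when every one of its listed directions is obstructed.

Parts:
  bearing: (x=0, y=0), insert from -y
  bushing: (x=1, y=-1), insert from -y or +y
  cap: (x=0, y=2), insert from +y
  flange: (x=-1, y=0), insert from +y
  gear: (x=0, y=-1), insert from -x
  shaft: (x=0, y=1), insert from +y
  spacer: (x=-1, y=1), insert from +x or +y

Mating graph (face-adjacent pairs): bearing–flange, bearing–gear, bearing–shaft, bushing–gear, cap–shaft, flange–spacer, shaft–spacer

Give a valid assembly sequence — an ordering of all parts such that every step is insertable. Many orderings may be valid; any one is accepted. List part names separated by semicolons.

1. shaft@(0, 1) [+y clear] — {shaft}
2. bearing@(0, 0) [-y clear] — {bearing, shaft}
3. gear@(0, -1) [-x clear] — {bearing, gear, shaft}
4. bushing@(1, -1) [-y clear] — {bearing, bushing, gear, shaft}
5. cap@(0, 2) [+y clear] — {bearing, bushing, cap, gear, shaft}
6. flange@(-1, 0) [+y clear] — {bearing, bushing, cap, flange, gear, shaft}
7. spacer@(-1, 1) [+y clear] — {bearing, bushing, cap, flange, gear, shaft, spacer}

shaft; bearing; gear; bushing; cap; flange; spacer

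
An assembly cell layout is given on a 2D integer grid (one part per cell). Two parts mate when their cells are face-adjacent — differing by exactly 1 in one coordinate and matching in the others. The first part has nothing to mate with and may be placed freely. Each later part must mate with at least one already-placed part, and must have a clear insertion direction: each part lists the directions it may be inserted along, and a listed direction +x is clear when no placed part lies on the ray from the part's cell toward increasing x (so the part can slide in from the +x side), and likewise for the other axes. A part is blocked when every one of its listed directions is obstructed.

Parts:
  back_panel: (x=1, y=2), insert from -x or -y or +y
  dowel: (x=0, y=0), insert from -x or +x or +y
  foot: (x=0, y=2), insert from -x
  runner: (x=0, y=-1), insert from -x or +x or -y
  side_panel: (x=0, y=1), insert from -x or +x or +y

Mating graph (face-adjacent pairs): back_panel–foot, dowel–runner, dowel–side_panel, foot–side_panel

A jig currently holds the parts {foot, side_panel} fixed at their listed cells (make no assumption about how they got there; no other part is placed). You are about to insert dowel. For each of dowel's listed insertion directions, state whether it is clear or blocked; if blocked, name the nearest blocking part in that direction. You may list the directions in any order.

-x: ray from dowel(0, 0) has no placed part ⇒ clear
+x: ray from dowel(0, 0) has no placed part ⇒ clear
+y: nearest on ray is side_panel@(0, 1) ⇒ blocked

+x: clear; +y: blocked by side_panel; -x: clear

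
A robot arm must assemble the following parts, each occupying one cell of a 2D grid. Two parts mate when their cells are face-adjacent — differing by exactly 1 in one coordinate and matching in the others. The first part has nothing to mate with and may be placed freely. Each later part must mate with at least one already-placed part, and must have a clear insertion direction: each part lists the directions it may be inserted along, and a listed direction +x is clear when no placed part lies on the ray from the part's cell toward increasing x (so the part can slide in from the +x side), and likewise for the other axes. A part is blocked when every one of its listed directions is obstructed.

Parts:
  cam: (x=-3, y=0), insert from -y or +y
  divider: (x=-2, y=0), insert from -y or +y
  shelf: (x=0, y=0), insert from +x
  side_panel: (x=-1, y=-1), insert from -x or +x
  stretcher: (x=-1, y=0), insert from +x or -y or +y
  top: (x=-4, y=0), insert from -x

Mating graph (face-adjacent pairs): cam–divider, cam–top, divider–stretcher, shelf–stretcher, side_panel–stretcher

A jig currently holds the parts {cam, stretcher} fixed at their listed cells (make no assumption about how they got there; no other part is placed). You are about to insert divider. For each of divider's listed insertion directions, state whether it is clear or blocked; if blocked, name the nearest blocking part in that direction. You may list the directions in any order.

-y: ray from divider(-2, 0) has no placed part ⇒ clear
+y: ray from divider(-2, 0) has no placed part ⇒ clear

+y: clear; -y: clear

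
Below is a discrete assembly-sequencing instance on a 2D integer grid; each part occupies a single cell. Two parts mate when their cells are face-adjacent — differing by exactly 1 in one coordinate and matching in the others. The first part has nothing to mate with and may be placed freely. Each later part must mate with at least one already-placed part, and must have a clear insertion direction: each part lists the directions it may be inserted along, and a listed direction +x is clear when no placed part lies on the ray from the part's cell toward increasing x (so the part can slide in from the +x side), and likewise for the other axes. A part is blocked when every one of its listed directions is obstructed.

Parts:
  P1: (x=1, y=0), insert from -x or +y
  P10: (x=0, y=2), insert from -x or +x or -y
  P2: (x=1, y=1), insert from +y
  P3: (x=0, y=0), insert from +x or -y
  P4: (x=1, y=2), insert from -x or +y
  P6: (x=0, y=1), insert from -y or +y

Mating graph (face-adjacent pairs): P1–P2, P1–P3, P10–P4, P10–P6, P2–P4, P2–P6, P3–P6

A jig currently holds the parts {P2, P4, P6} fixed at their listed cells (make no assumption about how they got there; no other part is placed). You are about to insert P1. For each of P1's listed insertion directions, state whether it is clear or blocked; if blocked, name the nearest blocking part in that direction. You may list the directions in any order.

+y: blocked by P2; -x: clear

-x: ray from P1(1, 0) has no placed part ⇒ clear
+y: nearest on ray is P2@(1, 1) ⇒ blocked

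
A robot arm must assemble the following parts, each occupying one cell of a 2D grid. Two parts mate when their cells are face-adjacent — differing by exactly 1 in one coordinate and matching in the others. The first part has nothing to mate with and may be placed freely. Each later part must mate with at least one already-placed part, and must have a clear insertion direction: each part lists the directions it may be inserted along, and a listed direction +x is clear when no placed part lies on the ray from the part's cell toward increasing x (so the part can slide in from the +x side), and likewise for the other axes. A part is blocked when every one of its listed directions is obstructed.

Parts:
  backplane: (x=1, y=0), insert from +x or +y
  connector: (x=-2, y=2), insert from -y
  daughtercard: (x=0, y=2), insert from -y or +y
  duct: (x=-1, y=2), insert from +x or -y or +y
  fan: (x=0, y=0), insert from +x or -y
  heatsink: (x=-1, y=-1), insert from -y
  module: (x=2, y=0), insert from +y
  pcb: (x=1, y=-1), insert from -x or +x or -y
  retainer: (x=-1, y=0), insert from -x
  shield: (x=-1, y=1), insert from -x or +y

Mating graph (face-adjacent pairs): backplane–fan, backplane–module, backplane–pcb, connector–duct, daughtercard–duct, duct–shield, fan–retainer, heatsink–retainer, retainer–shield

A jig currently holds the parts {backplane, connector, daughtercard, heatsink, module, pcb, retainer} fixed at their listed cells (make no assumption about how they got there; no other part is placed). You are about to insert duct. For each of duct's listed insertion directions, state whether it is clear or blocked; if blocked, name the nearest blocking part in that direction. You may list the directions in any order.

+x: blocked by daughtercard; +y: clear; -y: blocked by retainer

+x: nearest on ray is daughtercard@(0, 2) ⇒ blocked
-y: nearest on ray is retainer@(-1, 0) ⇒ blocked
+y: ray from duct(-1, 2) has no placed part ⇒ clear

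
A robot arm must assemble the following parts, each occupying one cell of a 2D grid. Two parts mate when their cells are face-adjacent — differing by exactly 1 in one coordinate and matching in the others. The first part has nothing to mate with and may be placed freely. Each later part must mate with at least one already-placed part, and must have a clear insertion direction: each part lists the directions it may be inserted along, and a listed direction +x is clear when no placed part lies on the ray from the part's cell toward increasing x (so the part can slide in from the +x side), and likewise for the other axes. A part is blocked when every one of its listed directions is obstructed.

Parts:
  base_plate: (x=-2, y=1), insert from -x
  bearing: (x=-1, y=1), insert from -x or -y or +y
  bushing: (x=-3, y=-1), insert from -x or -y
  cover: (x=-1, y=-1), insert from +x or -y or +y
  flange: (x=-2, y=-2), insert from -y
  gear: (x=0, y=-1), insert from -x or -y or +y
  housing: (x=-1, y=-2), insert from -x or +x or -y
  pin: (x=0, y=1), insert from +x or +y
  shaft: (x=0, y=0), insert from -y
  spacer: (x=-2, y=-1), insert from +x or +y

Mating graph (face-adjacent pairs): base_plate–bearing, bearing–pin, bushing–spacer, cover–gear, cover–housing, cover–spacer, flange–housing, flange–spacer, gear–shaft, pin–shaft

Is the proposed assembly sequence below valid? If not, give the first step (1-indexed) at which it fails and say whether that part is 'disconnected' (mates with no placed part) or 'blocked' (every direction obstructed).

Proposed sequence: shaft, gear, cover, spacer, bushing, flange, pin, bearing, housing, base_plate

1. shaft@(0, 0) [-y clear] — {shaft}
2. gear@(0, -1) [-x clear] — {gear, shaft}
3. cover@(-1, -1) [-y clear] — {cover, gear, shaft}
4. spacer@(-2, -1) [+y clear] — {cover, gear, shaft, spacer}
5. bushing@(-3, -1) [-x clear] — {bushing, cover, gear, shaft, spacer}
6. flange@(-2, -2) [-y clear] — {bushing, cover, flange, gear, shaft, spacer}
7. pin@(0, 1) [+x clear] — {bushing, cover, flange, gear, pin, shaft, spacer}
8. bearing@(-1, 1) [-x clear] — {bearing, bushing, cover, flange, gear, pin, shaft, spacer}
9. housing@(-1, -2) [+x clear] — {bearing, bushing, cover, flange, gear, housing, pin, shaft, spacer}
10. base_plate@(-2, 1) [-x clear] — {base_plate, bearing, bushing, cover, flange, gear, housing, pin, shaft, spacer}

Valid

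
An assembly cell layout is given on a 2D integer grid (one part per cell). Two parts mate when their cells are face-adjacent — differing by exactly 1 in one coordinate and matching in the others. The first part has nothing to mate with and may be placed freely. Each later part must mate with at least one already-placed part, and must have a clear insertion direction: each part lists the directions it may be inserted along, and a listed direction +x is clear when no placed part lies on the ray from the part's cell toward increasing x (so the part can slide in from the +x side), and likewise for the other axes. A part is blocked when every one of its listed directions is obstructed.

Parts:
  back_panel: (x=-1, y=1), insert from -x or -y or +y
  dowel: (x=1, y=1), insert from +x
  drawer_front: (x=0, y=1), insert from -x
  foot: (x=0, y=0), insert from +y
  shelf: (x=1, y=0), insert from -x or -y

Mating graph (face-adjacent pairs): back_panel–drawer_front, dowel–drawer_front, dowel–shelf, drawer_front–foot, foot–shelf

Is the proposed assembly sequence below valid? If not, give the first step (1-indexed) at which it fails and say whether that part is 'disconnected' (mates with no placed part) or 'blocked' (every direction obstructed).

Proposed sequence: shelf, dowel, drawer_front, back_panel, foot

1. shelf@(1, 0) [-x clear] — {shelf}
2. dowel@(1, 1) [+x clear] — {dowel, shelf}
3. drawer_front@(0, 1) [-x clear] — {dowel, drawer_front, shelf}
4. back_panel@(-1, 1) [-x clear] — {back_panel, dowel, drawer_front, shelf}
5. foot@(0, 0) — +y all obstructed ⇒ blocked

Invalid at step 5 (blocked)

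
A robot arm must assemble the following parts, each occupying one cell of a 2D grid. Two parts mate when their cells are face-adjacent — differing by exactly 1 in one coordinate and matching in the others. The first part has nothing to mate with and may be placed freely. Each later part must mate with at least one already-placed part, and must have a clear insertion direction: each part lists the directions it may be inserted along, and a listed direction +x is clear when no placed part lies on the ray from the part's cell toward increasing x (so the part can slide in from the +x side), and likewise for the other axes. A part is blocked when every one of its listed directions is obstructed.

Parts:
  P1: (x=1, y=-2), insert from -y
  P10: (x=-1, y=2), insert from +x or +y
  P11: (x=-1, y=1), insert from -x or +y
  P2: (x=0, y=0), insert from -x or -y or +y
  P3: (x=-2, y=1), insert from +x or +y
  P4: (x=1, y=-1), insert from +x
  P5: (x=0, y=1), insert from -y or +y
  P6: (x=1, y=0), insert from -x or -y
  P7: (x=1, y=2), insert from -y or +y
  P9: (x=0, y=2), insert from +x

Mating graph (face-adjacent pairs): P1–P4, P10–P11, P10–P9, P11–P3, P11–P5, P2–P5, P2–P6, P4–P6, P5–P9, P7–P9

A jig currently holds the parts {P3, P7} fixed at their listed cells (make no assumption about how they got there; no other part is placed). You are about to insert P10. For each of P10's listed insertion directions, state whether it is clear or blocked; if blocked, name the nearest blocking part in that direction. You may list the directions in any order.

+x: nearest on ray is P7@(1, 2) ⇒ blocked
+y: ray from P10(-1, 2) has no placed part ⇒ clear

+x: blocked by P7; +y: clear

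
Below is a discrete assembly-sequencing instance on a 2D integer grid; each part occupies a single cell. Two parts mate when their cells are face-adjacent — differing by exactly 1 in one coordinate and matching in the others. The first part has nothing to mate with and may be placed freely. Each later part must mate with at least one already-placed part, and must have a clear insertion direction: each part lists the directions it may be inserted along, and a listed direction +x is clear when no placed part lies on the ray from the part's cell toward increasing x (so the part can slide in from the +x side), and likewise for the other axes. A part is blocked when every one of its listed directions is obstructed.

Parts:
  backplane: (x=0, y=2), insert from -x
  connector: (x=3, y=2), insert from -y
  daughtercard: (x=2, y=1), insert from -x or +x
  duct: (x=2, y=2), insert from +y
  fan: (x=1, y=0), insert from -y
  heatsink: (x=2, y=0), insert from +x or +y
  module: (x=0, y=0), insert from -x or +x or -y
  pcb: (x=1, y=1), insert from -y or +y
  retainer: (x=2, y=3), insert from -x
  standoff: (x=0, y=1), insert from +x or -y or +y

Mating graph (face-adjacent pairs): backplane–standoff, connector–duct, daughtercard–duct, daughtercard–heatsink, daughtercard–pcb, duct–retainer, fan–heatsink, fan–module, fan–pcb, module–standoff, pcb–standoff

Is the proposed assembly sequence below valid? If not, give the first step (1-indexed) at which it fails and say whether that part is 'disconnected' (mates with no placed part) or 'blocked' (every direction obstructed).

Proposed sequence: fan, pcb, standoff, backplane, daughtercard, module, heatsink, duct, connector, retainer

Valid

1. fan@(1, 0) [-y clear] — {fan}
2. pcb@(1, 1) [+y clear] — {fan, pcb}
3. standoff@(0, 1) [-y clear] — {fan, pcb, standoff}
4. backplane@(0, 2) [-x clear] — {backplane, fan, pcb, standoff}
5. daughtercard@(2, 1) [+x clear] — {backplane, daughtercard, fan, pcb, standoff}
6. module@(0, 0) [-x clear] — {backplane, daughtercard, fan, module, pcb, standoff}
7. heatsink@(2, 0) [+x clear] — {backplane, daughtercard, fan, heatsink, module, pcb, standoff}
8. duct@(2, 2) [+y clear] — {backplane, daughtercard, duct, fan, heatsink, module, pcb, standoff}
9. connector@(3, 2) [-y clear] — {backplane, connector, daughtercard, duct, fan, heatsink, module, pcb, standoff}
10. retainer@(2, 3) [-x clear] — {backplane, connector, daughtercard, duct, fan, heatsink, module, pcb, retainer, standoff}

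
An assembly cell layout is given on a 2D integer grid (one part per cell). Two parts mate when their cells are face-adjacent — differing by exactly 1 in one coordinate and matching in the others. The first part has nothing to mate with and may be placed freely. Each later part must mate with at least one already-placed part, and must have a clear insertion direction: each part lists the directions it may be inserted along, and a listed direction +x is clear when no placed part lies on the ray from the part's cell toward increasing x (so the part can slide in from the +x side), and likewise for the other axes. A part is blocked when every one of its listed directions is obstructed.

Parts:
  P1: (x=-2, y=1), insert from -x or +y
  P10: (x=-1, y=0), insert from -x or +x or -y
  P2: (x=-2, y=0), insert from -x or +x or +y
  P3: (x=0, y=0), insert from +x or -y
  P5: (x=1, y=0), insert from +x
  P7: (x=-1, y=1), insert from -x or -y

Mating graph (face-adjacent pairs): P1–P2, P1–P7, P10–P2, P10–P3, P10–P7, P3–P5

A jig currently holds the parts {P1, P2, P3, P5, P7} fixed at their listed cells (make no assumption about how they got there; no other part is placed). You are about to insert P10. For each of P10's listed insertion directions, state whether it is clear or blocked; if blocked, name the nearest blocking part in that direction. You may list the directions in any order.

+x: blocked by P3; -x: blocked by P2; -y: clear

-x: nearest on ray is P2@(-2, 0) ⇒ blocked
+x: nearest on ray is P3@(0, 0) ⇒ blocked
-y: ray from P10(-1, 0) has no placed part ⇒ clear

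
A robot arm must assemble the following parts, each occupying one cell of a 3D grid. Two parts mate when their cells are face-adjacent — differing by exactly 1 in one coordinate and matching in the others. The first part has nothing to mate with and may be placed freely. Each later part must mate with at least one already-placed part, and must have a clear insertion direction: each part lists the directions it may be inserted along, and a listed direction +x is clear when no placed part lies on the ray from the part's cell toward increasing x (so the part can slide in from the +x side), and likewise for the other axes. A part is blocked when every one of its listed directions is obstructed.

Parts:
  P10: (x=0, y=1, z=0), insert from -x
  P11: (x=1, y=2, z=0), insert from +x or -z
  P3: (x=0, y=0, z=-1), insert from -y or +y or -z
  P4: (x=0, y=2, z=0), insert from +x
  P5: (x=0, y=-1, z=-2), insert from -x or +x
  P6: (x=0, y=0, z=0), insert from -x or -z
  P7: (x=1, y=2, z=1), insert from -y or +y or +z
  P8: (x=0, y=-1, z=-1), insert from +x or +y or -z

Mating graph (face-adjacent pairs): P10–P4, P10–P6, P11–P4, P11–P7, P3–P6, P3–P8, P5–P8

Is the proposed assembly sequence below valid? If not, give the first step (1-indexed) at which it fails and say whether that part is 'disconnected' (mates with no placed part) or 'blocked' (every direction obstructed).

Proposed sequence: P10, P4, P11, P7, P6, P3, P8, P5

1. P10@(0, 1, 0) [-x clear] — {P10}
2. P4@(0, 2, 0) [+x clear] — {P10, P4}
3. P11@(1, 2, 0) [+x clear] — {P10, P11, P4}
4. P7@(1, 2, 1) [-y clear] — {P10, P11, P4, P7}
5. P6@(0, 0, 0) [-x clear] — {P10, P11, P4, P6, P7}
6. P3@(0, 0, -1) [-y clear] — {P10, P11, P3, P4, P6, P7}
7. P8@(0, -1, -1) [+x clear] — {P10, P11, P3, P4, P6, P7, P8}
8. P5@(0, -1, -2) [-x clear] — {P10, P11, P3, P4, P5, P6, P7, P8}

Valid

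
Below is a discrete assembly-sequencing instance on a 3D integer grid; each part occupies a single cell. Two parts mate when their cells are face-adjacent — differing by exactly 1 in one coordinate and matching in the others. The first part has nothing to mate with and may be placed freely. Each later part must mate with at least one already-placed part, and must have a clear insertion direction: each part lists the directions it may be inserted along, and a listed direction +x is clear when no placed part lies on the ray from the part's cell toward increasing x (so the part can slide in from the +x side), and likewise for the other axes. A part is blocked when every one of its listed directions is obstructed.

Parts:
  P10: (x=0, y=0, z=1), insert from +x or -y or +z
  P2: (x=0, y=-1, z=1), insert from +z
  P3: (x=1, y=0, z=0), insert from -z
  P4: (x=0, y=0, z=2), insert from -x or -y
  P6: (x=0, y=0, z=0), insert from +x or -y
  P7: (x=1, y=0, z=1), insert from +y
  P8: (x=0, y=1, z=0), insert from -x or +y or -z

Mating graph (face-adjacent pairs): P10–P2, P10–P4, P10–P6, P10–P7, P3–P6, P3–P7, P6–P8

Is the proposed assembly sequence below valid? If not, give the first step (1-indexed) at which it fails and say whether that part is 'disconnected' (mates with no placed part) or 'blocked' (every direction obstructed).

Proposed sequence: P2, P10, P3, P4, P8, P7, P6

1. P2@(0, -1, 1) [+z clear] — {P2}
2. P10@(0, 0, 1) [+x clear] — {P10, P2}
3. P3@(1, 0, 0) — no placed neighbour ⇒ disconnected

Invalid at step 3 (disconnected)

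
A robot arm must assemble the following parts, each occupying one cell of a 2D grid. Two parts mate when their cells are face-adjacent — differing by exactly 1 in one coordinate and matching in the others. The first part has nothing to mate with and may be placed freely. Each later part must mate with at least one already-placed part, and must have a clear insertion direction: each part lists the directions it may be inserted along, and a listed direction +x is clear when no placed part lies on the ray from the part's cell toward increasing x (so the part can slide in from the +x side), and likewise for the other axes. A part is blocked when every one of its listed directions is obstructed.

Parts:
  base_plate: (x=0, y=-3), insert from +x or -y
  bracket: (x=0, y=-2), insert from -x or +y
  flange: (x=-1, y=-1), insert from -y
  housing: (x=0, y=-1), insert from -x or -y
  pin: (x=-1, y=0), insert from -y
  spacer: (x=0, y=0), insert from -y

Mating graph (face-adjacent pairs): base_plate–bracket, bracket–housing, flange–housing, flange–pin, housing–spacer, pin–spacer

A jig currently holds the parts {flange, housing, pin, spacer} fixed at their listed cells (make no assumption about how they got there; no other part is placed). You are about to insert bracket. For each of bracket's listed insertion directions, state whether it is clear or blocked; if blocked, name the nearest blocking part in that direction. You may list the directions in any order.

-x: ray from bracket(0, -2) has no placed part ⇒ clear
+y: nearest on ray is housing@(0, -1) ⇒ blocked

+y: blocked by housing; -x: clear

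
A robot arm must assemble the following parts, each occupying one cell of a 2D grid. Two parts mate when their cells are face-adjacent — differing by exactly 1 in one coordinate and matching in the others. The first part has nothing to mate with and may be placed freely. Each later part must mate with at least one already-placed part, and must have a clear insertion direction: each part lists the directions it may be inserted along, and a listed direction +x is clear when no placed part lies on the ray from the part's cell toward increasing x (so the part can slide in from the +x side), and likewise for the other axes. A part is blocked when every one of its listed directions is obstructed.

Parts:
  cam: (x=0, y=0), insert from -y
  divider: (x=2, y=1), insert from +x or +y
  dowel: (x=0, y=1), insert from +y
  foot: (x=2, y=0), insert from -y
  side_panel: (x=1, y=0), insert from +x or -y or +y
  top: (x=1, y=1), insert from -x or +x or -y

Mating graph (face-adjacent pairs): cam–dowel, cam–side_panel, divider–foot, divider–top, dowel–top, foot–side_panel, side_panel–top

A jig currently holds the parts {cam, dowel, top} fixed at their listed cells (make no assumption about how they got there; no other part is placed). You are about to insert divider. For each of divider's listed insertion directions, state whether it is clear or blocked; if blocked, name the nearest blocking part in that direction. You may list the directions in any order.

+x: clear; +y: clear

+x: ray from divider(2, 1) has no placed part ⇒ clear
+y: ray from divider(2, 1) has no placed part ⇒ clear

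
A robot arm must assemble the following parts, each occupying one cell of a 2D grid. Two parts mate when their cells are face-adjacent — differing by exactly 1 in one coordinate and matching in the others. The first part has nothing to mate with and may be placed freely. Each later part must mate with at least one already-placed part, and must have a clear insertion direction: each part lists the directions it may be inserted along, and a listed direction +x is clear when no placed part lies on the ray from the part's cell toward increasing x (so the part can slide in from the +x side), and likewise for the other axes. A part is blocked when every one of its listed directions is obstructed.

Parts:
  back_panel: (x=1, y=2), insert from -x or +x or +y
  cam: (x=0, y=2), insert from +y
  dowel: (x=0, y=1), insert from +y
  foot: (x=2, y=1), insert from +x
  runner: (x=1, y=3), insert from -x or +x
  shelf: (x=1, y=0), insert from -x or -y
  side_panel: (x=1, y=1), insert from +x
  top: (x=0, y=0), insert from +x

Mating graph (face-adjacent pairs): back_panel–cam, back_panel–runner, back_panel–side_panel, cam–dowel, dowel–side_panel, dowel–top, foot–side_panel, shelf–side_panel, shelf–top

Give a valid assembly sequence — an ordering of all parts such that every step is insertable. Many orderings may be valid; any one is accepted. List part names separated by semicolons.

1. dowel@(0, 1) [+y clear] — {dowel}
2. top@(0, 0) [+x clear] — {dowel, top}
3. side_panel@(1, 1) [+x clear] — {dowel, side_panel, top}
4. back_panel@(1, 2) [-x clear] — {back_panel, dowel, side_panel, top}
5. runner@(1, 3) [-x clear] — {back_panel, dowel, runner, side_panel, top}
6. shelf@(1, 0) [-y clear] — {back_panel, dowel, runner, shelf, side_panel, top}
7. foot@(2, 1) [+x clear] — {back_panel, dowel, foot, runner, shelf, side_panel, top}
8. cam@(0, 2) [+y clear] — {back_panel, cam, dowel, foot, runner, shelf, side_panel, top}

dowel; top; side_panel; back_panel; runner; shelf; foot; cam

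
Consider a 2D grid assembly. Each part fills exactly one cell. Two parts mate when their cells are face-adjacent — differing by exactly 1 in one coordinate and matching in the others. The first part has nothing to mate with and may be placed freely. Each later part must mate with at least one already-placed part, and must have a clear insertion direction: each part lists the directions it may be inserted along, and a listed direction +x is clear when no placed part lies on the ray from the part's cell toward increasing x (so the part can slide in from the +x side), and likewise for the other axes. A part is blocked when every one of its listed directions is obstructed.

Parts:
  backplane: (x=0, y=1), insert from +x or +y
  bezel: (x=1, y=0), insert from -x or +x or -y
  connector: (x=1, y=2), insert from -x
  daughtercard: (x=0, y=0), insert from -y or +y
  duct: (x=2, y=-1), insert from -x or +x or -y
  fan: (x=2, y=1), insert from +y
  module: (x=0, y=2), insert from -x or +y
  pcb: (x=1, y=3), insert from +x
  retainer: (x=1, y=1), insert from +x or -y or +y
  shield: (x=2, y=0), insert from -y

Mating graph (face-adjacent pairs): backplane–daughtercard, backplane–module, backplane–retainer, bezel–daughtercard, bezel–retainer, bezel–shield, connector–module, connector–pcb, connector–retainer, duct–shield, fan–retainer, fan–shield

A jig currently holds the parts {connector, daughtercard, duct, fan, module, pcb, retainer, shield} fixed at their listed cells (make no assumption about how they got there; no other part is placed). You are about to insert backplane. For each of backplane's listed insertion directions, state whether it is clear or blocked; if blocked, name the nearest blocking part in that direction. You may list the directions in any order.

+x: nearest on ray is retainer@(1, 1) ⇒ blocked
+y: nearest on ray is module@(0, 2) ⇒ blocked

+x: blocked by retainer; +y: blocked by module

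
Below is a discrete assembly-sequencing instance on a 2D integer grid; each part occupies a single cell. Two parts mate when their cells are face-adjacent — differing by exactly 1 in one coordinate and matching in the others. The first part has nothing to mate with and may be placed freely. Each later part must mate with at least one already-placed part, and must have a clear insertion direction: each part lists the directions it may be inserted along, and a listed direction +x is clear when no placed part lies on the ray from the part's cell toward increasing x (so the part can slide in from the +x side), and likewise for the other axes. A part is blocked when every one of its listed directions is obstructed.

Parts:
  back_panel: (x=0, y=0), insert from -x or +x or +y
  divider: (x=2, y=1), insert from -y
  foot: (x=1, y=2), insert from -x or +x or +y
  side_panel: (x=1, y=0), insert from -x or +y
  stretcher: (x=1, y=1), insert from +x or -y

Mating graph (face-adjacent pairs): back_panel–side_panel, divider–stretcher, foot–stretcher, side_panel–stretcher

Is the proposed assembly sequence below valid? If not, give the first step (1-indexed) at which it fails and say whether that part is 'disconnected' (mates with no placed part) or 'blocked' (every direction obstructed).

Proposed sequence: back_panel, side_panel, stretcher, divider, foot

Valid

1. back_panel@(0, 0) [-x clear] — {back_panel}
2. side_panel@(1, 0) [+y clear] — {back_panel, side_panel}
3. stretcher@(1, 1) [+x clear] — {back_panel, side_panel, stretcher}
4. divider@(2, 1) [-y clear] — {back_panel, divider, side_panel, stretcher}
5. foot@(1, 2) [-x clear] — {back_panel, divider, foot, side_panel, stretcher}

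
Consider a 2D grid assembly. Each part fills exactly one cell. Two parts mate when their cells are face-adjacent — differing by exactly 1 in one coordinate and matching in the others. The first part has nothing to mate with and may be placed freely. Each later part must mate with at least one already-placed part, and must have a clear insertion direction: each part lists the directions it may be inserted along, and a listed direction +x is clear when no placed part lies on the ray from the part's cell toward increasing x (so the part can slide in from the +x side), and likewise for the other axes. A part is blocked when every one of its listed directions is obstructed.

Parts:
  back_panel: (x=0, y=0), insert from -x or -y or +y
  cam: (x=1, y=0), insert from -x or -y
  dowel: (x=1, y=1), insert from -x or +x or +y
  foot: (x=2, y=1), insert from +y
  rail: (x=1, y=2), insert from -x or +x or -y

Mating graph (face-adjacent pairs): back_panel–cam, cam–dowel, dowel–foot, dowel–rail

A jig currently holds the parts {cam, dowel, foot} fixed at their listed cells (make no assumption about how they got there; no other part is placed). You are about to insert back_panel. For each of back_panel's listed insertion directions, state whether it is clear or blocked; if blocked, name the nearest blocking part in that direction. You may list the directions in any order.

-x: ray from back_panel(0, 0) has no placed part ⇒ clear
-y: ray from back_panel(0, 0) has no placed part ⇒ clear
+y: ray from back_panel(0, 0) has no placed part ⇒ clear

+y: clear; -x: clear; -y: clear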